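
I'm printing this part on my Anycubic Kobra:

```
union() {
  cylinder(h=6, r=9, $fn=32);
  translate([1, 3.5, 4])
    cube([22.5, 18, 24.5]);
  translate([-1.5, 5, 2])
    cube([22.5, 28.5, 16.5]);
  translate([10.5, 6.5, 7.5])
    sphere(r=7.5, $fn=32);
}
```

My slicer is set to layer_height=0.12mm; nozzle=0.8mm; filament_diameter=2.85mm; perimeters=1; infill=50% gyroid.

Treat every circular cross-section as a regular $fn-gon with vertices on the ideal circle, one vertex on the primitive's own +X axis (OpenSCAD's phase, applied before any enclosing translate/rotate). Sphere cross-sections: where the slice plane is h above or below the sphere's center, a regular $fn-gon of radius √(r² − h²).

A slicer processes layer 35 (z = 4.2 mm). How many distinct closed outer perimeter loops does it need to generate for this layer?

1

At z = 4.2 mm: the r=9 cylinder contributes a regular 32-gon of circumradius 9; the cube at (1, 3.5) (footprint 22.5×18) is included at this height; the 22.5×28.5 cube at (-1.5, 5) contributes its full rectangle; the r=7.5 sphere at (10.5, 6.5) slices to a regular 32-gon of circumradius 6.735 (√(r²−h²) with h=3.3 from center); Taking the union: the regions partially overlap (shared area 486.25 mm²), so overlapping operands fuse into one piece — 1 connected region. The result has 1 disconnected region.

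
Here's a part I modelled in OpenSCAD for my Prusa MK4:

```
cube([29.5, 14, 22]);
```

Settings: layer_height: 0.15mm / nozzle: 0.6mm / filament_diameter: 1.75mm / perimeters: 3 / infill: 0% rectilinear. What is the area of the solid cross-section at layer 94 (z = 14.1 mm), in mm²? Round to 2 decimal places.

413.00 mm²

At z = 14.1 mm: the cube (footprint 29.5×14) is included at this height (area 413.00 mm²). Overall, the cross-section is a single solid region. Net area = 413.00 mm².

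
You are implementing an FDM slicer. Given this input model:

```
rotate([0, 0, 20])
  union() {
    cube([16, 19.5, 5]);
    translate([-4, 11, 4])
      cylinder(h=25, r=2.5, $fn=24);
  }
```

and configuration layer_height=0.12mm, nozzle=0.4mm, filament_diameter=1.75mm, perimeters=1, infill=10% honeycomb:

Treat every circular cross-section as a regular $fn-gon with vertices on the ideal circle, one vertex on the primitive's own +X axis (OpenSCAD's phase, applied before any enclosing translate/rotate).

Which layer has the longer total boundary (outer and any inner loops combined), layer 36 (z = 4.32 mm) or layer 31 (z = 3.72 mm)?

layer 36 (z = 4.32 mm)

Layer 36 (z = 4.32): the cube (footprint 16×19.5) is included at this height (perimeter 71.00 mm); the r=2.5 cylinder at (-4, 11) gives a regular 24-gon of circumradius 2.5 (constant along its height) (perimeter = 2·24·2.500·sin(180°/24) = 15.66 mm); Merging all regions: the 2 present regions are separate (no shared area or edge), so areas and boundary lengths simply add and each stays a separate island — boundary = 86.66 mm; (rotated 20° about Z; rotation is an isometry so areas/perimeters/island counts are preserved). So its perimeter = 86.66 mm. Layer 31 (z = 3.72): the cube is present — its section is the full 16×19.5 rectangle (perimeter 71.00 mm); the cylinder at (-4, 11) does not reach this height (z outside [4, 29]); Merging all regions: only the 16×19.5 cube is present, so the union is just that shape — boundary = 71.00 mm; (rotated 20° about Z; rotation is an isometry so areas/perimeters/island counts are preserved). So its perimeter = 71.00 mm. Layer 36 is larger (86.66 vs 71.00 mm).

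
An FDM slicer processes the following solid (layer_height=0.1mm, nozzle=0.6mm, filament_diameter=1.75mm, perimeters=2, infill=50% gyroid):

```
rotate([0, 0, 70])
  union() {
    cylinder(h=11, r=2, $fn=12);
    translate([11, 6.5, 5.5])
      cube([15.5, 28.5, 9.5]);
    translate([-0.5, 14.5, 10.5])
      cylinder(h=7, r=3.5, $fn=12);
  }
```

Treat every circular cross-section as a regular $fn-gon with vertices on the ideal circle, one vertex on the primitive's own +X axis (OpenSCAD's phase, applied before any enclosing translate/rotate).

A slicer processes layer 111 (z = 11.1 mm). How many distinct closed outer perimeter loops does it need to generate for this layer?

At z = 11.1 mm: the cylinder does not reach this height (z outside [0, 11]); the cube at (11, 6.5) (footprint 15.5×28.5) is included at this height; the r=3.5 cylinder at (-0.5, 14.5) gives a regular 12-gon of circumradius 3.5 (constant along its height); Combining (union): the 2 present regions are separate (no shared area or edge), so areas and boundary lengths simply add and each stays a separate island — 2 connected regions; (rotated 70° about Z; rotation is an isometry so areas/perimeters/island counts are preserved). The result has 2 disconnected regions.

2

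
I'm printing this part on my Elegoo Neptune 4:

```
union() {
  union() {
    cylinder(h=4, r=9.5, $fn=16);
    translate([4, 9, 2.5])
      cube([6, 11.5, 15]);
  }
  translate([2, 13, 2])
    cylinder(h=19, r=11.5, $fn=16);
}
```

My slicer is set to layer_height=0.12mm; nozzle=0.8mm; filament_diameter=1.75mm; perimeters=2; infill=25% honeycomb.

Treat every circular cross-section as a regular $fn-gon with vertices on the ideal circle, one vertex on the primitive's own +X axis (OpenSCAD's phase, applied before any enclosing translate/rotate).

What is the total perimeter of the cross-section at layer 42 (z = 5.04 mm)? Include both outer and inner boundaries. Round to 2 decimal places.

At z = 5.04 mm: the cylinder is not intersected at this z (z outside [0, 4]); the 6×11.5 cube at (4, 9) contributes its full rectangle (perimeter 35.00 mm); Taking the union: only the 6×11.5 cube at (4, 9) is present, so the union is just that shape — boundary = 35.00 mm; the cylinder at (2, 13): section is a regular 16-gon, circumradius r=11.5 (perimeter = 2·16·11.500·sin(180°/16) = 71.79 mm); Taking the union: the result so far lies entirely inside the r=11.5 cylinder at (2, 13), so the union is just the r=11.5 cylinder at (2, 13) — boundary = 71.79 mm. Overall, the cross-section is a single solid region. Total boundary length (outer) = 71.79 mm.

71.79 mm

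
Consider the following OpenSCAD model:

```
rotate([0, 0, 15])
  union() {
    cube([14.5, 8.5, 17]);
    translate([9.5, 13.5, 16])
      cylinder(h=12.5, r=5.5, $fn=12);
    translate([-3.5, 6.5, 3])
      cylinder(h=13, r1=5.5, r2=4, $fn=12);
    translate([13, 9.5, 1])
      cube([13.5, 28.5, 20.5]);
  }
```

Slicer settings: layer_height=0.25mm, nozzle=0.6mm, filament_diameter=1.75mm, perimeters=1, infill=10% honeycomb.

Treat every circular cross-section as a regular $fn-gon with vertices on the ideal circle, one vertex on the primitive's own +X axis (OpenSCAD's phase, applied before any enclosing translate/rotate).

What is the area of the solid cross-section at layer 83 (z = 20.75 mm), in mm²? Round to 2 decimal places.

464.93 mm²

At z = 20.75 mm: the cube is absent (z outside [0, 17]); the r=5.5 cylinder at (9.5, 13.5) contributes a regular 12-gon of circumradius 5.5 (area = (12/2)·5.500²·sin(360°/12) = 90.75 mm²); the cone at (-3.5, 6.5) is not intersected at this z (z outside [3, 16]); the cube at (13, 9.5) (footprint 13.5×28.5) is included at this height (area 384.75 mm²); Merging all regions: the regions partially overlap — summed areas 475.50 mm² minus the doubly-counted overlap 10.57 mm² gives 464.93 mm² — area = 464.93 mm²; (rotated 15° about Z; rotation is an isometry so areas/perimeters/island counts are preserved). Overall, the cross-section is a single solid region. Net area = 464.93 mm².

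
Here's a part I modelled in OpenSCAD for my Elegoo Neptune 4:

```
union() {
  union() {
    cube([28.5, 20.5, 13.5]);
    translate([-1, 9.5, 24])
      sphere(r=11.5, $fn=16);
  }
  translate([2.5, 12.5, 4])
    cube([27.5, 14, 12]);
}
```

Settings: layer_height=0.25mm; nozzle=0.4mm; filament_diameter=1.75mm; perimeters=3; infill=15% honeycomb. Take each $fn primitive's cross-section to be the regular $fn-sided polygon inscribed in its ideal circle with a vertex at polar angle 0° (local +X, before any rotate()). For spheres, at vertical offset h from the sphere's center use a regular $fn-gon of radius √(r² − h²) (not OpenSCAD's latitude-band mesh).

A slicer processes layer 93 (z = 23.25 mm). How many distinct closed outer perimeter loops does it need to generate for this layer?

1

At z = 23.25 mm: the cube is not intersected at this z (z outside [0, 13.5]); the r=11.5 sphere at (-1, 9.5) contributes a regular 16-gon of circumradius √(11.5²−0.75²) = 11.476; Combining (union): only the r=11.5 sphere at (-1, 9.5) is present, so the union is just that shape — 1 connected region; the cube at (2.5, 12.5) is not intersected at this z (z outside [4, 16]); Merging all regions: only that combined region is present, so the union is just that shape — 1 connected region. The result has 1 disconnected region.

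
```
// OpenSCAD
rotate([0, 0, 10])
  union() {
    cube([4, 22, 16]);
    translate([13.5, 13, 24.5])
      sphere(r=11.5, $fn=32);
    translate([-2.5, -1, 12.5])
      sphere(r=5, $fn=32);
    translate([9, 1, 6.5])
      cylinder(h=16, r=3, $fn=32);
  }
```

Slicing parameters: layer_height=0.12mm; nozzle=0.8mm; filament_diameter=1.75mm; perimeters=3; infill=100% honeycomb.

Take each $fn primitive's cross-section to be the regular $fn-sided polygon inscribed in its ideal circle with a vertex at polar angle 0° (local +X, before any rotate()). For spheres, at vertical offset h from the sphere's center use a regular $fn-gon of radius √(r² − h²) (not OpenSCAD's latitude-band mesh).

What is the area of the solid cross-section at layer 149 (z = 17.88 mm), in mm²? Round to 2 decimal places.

304.11 mm²

At z = 17.88 mm: the cube does not reach this height (z outside [0, 16]); the r=11.5 sphere at (13.5, 13) contributes a regular 32-gon of circumradius √(11.5²−6.62²) = 9.403 (area = (32/2)·9.403²·sin(360°/32) = 276.02 mm²); the sphere at (-2.5, -1) is absent (|z−center|=5.380 > r=5); the r=3 cylinder at (9, 1) contributes a regular 32-gon of circumradius 3 (area = (32/2)·3.000²·sin(360°/32) = 28.09 mm²); Combining (union): the 2 present regions are separate (no shared area or edge), so areas and boundary lengths simply add and each stays a separate island — area = 304.11 mm²; (rotated 10° about Z; rotation is an isometry so areas/perimeters/island counts are preserved). Overall, the cross-section has 2 separate islands. Net area = 304.11 mm².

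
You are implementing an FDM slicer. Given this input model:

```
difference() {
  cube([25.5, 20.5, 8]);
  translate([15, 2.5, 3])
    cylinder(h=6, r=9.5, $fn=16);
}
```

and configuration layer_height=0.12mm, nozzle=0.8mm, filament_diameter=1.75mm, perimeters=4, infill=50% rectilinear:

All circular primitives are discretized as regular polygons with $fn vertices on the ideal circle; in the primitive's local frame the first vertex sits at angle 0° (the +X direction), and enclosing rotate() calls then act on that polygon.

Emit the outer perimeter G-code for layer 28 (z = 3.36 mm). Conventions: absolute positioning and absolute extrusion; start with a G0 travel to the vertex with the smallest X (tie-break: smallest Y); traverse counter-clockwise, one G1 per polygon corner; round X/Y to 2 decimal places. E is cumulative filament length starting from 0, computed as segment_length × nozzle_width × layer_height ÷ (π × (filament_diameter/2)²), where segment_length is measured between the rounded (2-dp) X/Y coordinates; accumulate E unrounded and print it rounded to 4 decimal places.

At z = 3.36 mm: the 25.5×20.5 cube contributes its full rectangle; the cylinder at (15, 2.5): section is a regular 16-gon, circumradius r=9.5; Taking the first minus the rest: starting from the 25.5×20.5 cube, the r=9.5 cylinder at (15, 2.5) partially overlaps it — only the 184.41 mm² overlap (of its 276.30 mm²) is removed, clipping the outline — 1 connected region. The outline is a single polygon with 15 vertices. Extrusion per mm of travel: 0.8 × 0.12 / (π × 0.875²) = 0.039912. Accumulating E over each segment gives final E = 4.3410.

G0 X0.00 Y0.00 Z3.36
G1 X6.00 Y0.00 E0.2395
G1 X5.50 Y2.50 E0.3412
G1 X6.22 Y6.14 E0.4893
G1 X8.28 Y9.22 E0.6372
G1 X11.36 Y11.28 E0.7851
G1 X15.00 Y12.00 E0.9332
G1 X18.64 Y11.28 E1.0813
G1 X21.72 Y9.22 E1.2292
G1 X23.78 Y6.14 E1.3771
G1 X24.50 Y2.50 E1.5252
G1 X24.00 Y0.00 E1.6269
G1 X25.50 Y0.00 E1.6868
G1 X25.50 Y20.50 E2.5050
G1 X0.00 Y20.50 E3.5228
G1 X0.00 Y0.00 E4.3410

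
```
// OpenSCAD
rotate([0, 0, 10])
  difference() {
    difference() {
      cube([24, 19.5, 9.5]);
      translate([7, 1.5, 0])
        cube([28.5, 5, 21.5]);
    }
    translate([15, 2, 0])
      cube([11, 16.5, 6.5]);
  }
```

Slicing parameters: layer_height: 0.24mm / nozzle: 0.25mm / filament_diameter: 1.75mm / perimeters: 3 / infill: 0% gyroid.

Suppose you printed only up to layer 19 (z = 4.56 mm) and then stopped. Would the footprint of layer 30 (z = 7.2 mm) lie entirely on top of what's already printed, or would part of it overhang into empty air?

part overhangs

Compare the two slices. At z = 4.56: the cube is present — its section is the full 24×19.5 rectangle (area 468.00 mm²); the cube at (7, 1.5) is present — its section is the full 28.5×5 rectangle (area 142.50 mm²); After the difference (first − rest): starting from the 24×19.5 cube (468.00 mm²), the 28.5×5 cube at (7, 1.5) partially overlaps it — only the 85.00 mm² overlap (of its 142.50 mm²) is removed, clipping the outline — area = 383.00 mm²; the 11×16.5 cube at (15, 2) contributes its full rectangle (area 181.50 mm²); After the difference (first − rest): starting from that combined region (383.00 mm²), the 11×16.5 cube at (15, 2) partially overlaps it — only the 108.00 mm² overlap (of its 181.50 mm²) is removed, clipping the outline — area = 275.00 mm²; (whole slice rotated 10° about Z — lengths, areas and connectivity unchanged). At z = 7.2: the 24×19.5 cube contributes its full rectangle (area 468.00 mm²); the cube at (7, 1.5) is present — its section is the full 28.5×5 rectangle (area 142.50 mm²); Taking the first minus the rest: starting from the 24×19.5 cube (468.00 mm²), the 28.5×5 cube at (7, 1.5) partially overlaps it — only the 85.00 mm² overlap (of its 142.50 mm²) is removed, clipping the outline — area = 383.00 mm²; the cube at (15, 2) does not reach this height (z outside [0, 6.5]); After the difference (first − rest): none of the subtracted shapes is present at this height, so the result so far is unchanged — area = 383.00 mm²; (whole slice rotated 10° about Z — lengths, areas and connectivity unchanged). Checking containment: at z = 7.2 the cross-section extends beyond the z = 4.56 cross-section by about 108.00 mm².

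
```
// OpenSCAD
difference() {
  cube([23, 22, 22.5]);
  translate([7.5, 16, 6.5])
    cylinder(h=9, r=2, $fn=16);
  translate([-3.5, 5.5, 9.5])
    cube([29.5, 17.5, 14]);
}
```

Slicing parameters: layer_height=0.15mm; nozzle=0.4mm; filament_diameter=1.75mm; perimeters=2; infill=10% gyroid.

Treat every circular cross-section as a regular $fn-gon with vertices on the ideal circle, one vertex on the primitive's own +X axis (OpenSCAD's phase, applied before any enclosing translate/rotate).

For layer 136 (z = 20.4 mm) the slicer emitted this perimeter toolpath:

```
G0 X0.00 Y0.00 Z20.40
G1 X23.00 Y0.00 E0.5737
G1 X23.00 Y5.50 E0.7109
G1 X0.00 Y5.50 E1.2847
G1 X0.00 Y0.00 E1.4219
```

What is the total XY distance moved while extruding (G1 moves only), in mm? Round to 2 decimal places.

57.00 mm

Sum the Euclidean lengths of each G1 segment: total = 57.00 mm.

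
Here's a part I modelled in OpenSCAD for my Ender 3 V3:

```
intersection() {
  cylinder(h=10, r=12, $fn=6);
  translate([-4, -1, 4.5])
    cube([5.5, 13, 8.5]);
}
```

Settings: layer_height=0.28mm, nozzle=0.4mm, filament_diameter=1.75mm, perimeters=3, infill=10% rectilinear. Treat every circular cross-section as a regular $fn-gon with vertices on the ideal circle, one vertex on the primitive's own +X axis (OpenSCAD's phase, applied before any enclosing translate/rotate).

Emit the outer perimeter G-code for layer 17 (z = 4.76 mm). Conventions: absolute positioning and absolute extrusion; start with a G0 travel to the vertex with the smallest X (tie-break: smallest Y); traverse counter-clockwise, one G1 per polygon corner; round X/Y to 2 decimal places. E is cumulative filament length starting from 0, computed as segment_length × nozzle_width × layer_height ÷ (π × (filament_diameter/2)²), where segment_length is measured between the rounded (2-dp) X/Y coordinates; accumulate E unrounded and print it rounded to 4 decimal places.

G0 X-4.00 Y-1.00 Z4.76
G1 X1.50 Y-1.00 E0.2561
G1 X1.50 Y10.39 E0.7865
G1 X-4.00 Y10.39 E1.0426
G1 X-4.00 Y-1.00 E1.5729

At z = 4.76 mm: the r=12 cylinder gives a regular 6-gon of circumradius 12 (constant along its height); the cube at (-4, -1) (footprint 5.5×13) is included at this height; Keeping only the common overlap: the 5.5×13 cube at (-4, -1) partially overlaps the r=12 cylinder; clipping to the common part keeps 62.66 mm² — 1 connected region. The outline is a single polygon with 4 vertices. Extrusion per mm of travel: 0.4 × 0.28 / (π × 0.875²) = 0.046564. Accumulating E over each segment gives final E = 1.5729.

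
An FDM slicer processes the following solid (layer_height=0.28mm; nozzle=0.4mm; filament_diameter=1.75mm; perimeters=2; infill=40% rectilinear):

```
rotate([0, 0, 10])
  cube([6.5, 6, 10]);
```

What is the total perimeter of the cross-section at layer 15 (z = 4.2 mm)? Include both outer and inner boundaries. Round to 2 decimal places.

25.00 mm

At z = 4.2 mm: the 6.5×6 cube contributes its full rectangle (perimeter 25.00 mm); (rotated 10° about Z; rotation is an isometry so areas/perimeters/island counts are preserved). Overall, the cross-section is a single solid region. Total boundary length (outer) = 25.00 mm.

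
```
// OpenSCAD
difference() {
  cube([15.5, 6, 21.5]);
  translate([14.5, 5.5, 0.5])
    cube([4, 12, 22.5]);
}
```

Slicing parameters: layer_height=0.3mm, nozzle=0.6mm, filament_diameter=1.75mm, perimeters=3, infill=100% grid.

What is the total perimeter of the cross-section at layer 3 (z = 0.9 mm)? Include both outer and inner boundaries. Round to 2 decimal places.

At z = 0.9 mm: the cube (footprint 15.5×6) is included at this height (perimeter 43.00 mm); the cube at (14.5, 5.5) is present — its section is the full 4×12 rectangle (perimeter 32.00 mm); Taking the first minus the rest: starting from the 15.5×6 cube, the 4×12 cube at (14.5, 5.5) partially overlaps it — only the 0.50 mm² overlap (of its 48.00 mm²) is removed, clipping the outline — boundary = 43.00 mm. Overall, the cross-section is a single solid region. Total boundary length (outer) = 43.00 mm.

43.00 mm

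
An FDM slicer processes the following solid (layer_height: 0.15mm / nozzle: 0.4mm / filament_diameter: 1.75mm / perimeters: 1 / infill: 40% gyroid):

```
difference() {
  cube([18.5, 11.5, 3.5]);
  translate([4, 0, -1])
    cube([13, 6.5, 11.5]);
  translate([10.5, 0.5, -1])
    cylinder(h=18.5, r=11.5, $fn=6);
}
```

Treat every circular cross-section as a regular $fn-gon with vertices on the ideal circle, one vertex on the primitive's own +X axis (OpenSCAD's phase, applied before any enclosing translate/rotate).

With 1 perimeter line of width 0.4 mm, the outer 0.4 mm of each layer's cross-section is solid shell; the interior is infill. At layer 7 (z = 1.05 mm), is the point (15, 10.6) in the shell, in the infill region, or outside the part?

shell

At z = 1.05 mm: the cube is present — its section is the full 18.5×11.5 rectangle; the 13×6.5 cube at (4, 0) contributes its full rectangle; the r=11.5 cylinder at (10.5, 0.5) gives a regular 6-gon of circumradius 11.5 (constant along its height); Subtracting the remaining from the first: starting from the 18.5×11.5 cube, the 13×6.5 cube at (4, 0) lies inside it touching the edge (removes its full 84.50 mm²); the r=11.5 cylinder at (10.5, 0.5) partially overlaps it — only the 85.07 mm² overlap (of its 343.60 mm²) is removed, clipping the outline — 1 connected region. Overall, the cross-section is a single solid region. The nearest boundary edge runs (16.25, 10.46)→(4.75, 10.46); distance from the point to it = 0.14 mm. The point is inside the cross-section, 0.14 mm from the nearest boundary — within the 0.4 mm shell band (1 × 0.4).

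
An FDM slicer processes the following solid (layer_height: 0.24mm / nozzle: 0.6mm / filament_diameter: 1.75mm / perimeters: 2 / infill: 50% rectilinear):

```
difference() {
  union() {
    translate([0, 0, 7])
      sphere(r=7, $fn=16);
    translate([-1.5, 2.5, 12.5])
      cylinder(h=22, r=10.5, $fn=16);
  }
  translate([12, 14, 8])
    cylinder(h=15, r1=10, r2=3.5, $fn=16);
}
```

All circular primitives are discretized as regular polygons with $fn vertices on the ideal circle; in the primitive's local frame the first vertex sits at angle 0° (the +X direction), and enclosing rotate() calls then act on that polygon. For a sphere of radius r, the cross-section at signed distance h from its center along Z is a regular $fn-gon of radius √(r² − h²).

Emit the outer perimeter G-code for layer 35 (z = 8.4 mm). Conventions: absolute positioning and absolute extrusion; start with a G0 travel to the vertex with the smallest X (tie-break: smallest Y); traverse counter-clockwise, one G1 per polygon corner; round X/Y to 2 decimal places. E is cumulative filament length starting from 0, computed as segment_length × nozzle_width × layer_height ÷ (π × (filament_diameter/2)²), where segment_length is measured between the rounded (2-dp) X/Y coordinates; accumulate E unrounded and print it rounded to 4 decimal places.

G0 X-6.86 Y0.00 Z8.40
G1 X-6.34 Y-2.62 E0.1599
G1 X-4.85 Y-4.85 E0.3205
G1 X-2.62 Y-6.34 E0.4810
G1 X0.00 Y-6.86 E0.6410
G1 X2.62 Y-6.34 E0.8009
G1 X4.85 Y-4.85 E0.9614
G1 X6.34 Y-2.62 E1.1220
G1 X6.86 Y0.00 E1.2819
G1 X6.34 Y2.62 E1.4418
G1 X4.85 Y4.85 E1.6024
G1 X2.62 Y6.34 E1.7630
G1 X0.00 Y6.86 E1.9229
G1 X-2.62 Y6.34 E2.0828
G1 X-4.85 Y4.85 E2.2434
G1 X-6.34 Y2.62 E2.4039
G1 X-6.86 Y0.00 E2.5638

At z = 8.4 mm: the r=7 sphere slices to a regular 16-gon of circumradius 6.859 (√(r²−h²) with h=1.4 from center); the cylinder at (-1.5, 2.5) is absent (z outside [12.5, 34.5]); Merging all regions: only the r=7 sphere is present, so the union is just that shape — 1 connected region; the cone at (12, 14) contributes a regular 16-gon of circumradius 9.827 (interpolated between r1=10 and r2=3.5 at t=0.027); Taking the first minus the rest: starting from that combined region, the cone at (12, 14) misses the remaining region (no effect) — 1 connected region. The outline is a single polygon with 16 vertices. Extrusion per mm of travel: 0.6 × 0.24 / (π × 0.875²) = 0.059868. Accumulating E over each segment gives final E = 2.5638.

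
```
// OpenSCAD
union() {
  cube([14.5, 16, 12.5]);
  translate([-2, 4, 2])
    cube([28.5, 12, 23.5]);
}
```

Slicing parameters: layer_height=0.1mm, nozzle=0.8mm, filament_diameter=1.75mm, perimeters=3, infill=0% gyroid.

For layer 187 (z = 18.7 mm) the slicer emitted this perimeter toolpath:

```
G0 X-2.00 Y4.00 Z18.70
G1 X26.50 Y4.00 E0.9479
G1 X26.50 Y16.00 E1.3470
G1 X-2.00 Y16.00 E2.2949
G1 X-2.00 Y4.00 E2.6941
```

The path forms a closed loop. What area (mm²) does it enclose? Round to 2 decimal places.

342.00 mm²

Apply the shoelace formula to the sequence of (X, Y) vertices; enclosed area = 342.00 mm².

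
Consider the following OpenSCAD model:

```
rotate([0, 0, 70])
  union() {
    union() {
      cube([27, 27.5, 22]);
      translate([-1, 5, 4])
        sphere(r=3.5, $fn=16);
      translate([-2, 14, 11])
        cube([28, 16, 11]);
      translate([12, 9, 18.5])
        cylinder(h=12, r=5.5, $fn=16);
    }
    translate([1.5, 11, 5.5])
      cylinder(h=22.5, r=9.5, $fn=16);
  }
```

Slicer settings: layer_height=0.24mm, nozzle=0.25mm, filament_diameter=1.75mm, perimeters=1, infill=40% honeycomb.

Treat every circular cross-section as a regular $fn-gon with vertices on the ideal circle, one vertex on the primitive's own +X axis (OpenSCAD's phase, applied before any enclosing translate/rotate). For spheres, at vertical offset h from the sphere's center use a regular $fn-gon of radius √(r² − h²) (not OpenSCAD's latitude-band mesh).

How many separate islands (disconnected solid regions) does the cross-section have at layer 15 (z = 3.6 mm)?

1

At z = 3.6 mm: the cube (footprint 27×27.5) is included at this height; the r=3.5 sphere at (-1, 5) contributes a regular 16-gon of circumradius √(3.5²−0.4²) = 3.477; the cube at (-2, 14) is not intersected at this z (z outside [11, 22]); the cylinder at (12, 9) is not intersected at this z (z outside [18.5, 30.5]); Merging all regions: the regions partially overlap (shared area 11.75 mm²), so overlapping operands fuse into one piece — 1 connected region; the cylinder at (1.5, 11) is absent (z outside [5.5, 28]); Merging all regions: only that combined region is present, so the union is just that shape — 1 connected region; (rotated 70° about Z; rotation is an isometry so areas/perimeters/island counts are preserved). Overall, the cross-section is a single solid region. Island count = 1.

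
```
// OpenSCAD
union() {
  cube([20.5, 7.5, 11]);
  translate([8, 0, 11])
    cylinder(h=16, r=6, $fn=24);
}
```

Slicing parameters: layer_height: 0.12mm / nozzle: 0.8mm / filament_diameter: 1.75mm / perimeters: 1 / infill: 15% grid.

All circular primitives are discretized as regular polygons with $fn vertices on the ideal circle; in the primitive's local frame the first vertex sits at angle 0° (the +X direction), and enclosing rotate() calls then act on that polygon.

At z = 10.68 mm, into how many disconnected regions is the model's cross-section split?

At z = 10.68 mm: the 20.5×7.5 cube contributes its full rectangle; the cylinder at (8, 0) is absent (z outside [11, 27]); Taking the union: only the 20.5×7.5 cube is present, so the union is just that shape — 1 connected region. The result has 1 disconnected region.

1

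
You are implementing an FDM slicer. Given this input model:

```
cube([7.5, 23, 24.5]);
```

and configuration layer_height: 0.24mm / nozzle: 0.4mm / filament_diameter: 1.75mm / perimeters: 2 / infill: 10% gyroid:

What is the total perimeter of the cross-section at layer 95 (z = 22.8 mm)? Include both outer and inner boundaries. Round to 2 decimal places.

At z = 22.8 mm: the 7.5×23 cube contributes its full rectangle (perimeter 61.00 mm). Overall, the cross-section is a single solid region. Total boundary length (outer) = 61.00 mm.

61.00 mm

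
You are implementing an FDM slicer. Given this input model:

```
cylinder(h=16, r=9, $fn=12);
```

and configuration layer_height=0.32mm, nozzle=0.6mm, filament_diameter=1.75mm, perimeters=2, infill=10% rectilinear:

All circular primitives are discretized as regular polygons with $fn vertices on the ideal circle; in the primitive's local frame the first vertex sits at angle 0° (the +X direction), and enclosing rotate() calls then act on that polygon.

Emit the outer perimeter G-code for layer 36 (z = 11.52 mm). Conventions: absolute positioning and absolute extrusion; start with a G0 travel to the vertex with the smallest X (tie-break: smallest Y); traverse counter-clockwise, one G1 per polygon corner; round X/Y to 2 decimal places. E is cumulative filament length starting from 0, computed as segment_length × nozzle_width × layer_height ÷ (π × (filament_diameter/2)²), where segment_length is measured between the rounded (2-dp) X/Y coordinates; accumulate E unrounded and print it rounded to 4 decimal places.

At z = 11.52 mm: the cylinder: section is a regular 12-gon, circumradius r=9. The outline is a single polygon with 12 vertices. Extrusion per mm of travel: 0.6 × 0.32 / (π × 0.875²) = 0.079824. Accumulating E over each segment gives final E = 4.4614.

G0 X-9.00 Y0.00 Z11.52
G1 X-7.79 Y-4.50 E0.3720
G1 X-4.50 Y-7.79 E0.7434
G1 X0.00 Y-9.00 E1.1153
G1 X4.50 Y-7.79 E1.4873
G1 X7.79 Y-4.50 E1.8587
G1 X9.00 Y0.00 E2.2307
G1 X7.79 Y4.50 E2.6026
G1 X4.50 Y7.79 E2.9741
G1 X0.00 Y9.00 E3.3460
G1 X-4.50 Y7.79 E3.7180
G1 X-7.79 Y4.50 E4.0894
G1 X-9.00 Y0.00 E4.4614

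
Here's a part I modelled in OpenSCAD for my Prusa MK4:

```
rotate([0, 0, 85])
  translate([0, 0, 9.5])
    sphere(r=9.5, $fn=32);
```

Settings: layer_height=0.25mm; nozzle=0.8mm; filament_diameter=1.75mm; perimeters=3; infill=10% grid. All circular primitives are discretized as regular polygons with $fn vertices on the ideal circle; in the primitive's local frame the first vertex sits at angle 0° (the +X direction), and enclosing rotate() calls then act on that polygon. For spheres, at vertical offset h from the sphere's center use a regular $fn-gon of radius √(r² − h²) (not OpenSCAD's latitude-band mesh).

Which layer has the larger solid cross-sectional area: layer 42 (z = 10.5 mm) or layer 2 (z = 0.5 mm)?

Layer 42 (z = 10.5): the r=9.5 sphere contributes a regular 32-gon of circumradius √(9.5²−1²) = 9.447 (area = (32/2)·9.447²·sin(360°/32) = 278.59 mm²); (whole slice rotated 85° about Z — lengths, areas and connectivity unchanged). So its area = 278.59 mm². Layer 2 (z = 0.5): the r=9.5 sphere slices to a regular 32-gon of circumradius 3.041 (√(r²−h²) with h=9 from center) (area = (32/2)·3.041²·sin(360°/32) = 28.87 mm²); (rotated 85° about Z; rotation is an isometry so areas/perimeters/island counts are preserved). So its area = 28.87 mm². Layer 42 is larger (278.59 vs 28.87 mm²).

layer 42 (z = 10.5 mm)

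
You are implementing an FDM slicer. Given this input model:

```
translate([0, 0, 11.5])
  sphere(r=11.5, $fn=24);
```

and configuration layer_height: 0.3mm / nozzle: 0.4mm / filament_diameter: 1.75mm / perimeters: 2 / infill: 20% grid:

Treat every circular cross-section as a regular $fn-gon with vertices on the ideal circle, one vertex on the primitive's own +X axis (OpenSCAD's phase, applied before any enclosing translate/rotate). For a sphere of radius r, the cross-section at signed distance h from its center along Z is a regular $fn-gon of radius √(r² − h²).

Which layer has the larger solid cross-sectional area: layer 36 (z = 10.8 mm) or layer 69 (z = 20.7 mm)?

layer 36 (z = 10.8 mm)

Layer 36 (z = 10.8): the sphere: section is a regular 24-gon, circumradius = √(r²−h²) = √(11.5²−0.7²) = 11.479 (area = (24/2)·11.479²·sin(360°/24) = 409.22 mm²). So its area = 409.22 mm². Layer 69 (z = 20.7): the sphere: section is a regular 24-gon, circumradius = √(r²−h²) = √(11.5²−9.2²) = 6.900 (area = (24/2)·6.900²·sin(360°/24) = 147.87 mm²). So its area = 147.87 mm². Layer 36 is larger (409.22 vs 147.87 mm²).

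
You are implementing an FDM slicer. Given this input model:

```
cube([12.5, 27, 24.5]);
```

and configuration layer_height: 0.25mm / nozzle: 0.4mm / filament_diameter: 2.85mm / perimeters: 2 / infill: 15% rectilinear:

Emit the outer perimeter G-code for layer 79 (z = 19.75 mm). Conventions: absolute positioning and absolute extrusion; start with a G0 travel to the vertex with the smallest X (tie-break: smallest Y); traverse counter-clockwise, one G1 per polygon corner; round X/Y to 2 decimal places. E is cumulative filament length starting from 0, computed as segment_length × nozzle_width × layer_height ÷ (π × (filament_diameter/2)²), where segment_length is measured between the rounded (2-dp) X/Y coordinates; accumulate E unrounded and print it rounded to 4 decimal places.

At z = 19.75 mm: the cube (footprint 12.5×27) is included at this height. The outline is a single polygon with 4 vertices. Extrusion per mm of travel: 0.4 × 0.25 / (π × 1.425²) = 0.015675. Accumulating E over each segment gives final E = 1.2384.

G0 X0.00 Y0.00 Z19.75
G1 X12.50 Y0.00 E0.1959
G1 X12.50 Y27.00 E0.6192
G1 X0.00 Y27.00 E0.8151
G1 X0.00 Y0.00 E1.2384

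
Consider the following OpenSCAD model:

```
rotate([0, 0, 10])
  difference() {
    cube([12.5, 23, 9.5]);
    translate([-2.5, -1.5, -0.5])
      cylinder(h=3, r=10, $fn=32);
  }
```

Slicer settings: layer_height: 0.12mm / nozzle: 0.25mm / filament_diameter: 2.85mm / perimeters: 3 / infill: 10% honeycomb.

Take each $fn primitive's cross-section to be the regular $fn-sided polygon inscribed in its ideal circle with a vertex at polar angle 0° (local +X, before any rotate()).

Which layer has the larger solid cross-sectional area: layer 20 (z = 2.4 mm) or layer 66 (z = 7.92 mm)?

layer 66 (z = 7.92 mm)

Layer 20 (z = 2.4): the cube (footprint 12.5×23) is included at this height (area 287.50 mm²); the r=10 cylinder at (-2.5, -1.5) gives a regular 32-gon of circumradius 10 (constant along its height) (area = (32/2)·10.000²·sin(360°/32) = 312.14 mm²); Subtracting the remaining from the first: starting from the 12.5×23 cube (287.50 mm²), the r=10 cylinder at (-2.5, -1.5) partially overlaps it — only the 42.24 mm² overlap (of its 312.14 mm²) is removed, clipping the outline — area = 245.26 mm²; (whole slice rotated 10° about Z — lengths, areas and connectivity unchanged). So its area = 245.26 mm². Layer 66 (z = 7.92): the cube is present — its section is the full 12.5×23 rectangle (area 287.50 mm²); the cylinder at (-2.5, -1.5) does not reach this height (z outside [-0.5, 2.5]); Subtracting the remaining from the first: none of the subtracted shapes is present at this height, so the 12.5×23 cube is unchanged — area = 287.50 mm²; (rotated 10° about Z; rotation is an isometry so areas/perimeters/island counts are preserved). So its area = 287.50 mm². Layer 66 is larger (287.50 vs 245.26 mm²).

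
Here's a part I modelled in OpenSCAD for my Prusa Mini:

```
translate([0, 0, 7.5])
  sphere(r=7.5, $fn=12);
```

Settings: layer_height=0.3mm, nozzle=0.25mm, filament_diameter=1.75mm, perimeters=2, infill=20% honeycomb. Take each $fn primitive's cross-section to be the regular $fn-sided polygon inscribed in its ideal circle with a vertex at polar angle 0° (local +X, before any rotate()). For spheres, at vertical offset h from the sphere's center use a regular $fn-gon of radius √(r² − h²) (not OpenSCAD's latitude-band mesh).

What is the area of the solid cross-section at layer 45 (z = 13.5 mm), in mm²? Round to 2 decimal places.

At z = 13.5 mm: the r=7.5 sphere slices to a regular 12-gon of circumradius 4.500 (√(r²−h²) with h=6 from center) (area = (12/2)·4.500²·sin(360°/12) = 60.75 mm²). Overall, the cross-section is a single solid region. Net area = 60.75 mm².

60.75 mm²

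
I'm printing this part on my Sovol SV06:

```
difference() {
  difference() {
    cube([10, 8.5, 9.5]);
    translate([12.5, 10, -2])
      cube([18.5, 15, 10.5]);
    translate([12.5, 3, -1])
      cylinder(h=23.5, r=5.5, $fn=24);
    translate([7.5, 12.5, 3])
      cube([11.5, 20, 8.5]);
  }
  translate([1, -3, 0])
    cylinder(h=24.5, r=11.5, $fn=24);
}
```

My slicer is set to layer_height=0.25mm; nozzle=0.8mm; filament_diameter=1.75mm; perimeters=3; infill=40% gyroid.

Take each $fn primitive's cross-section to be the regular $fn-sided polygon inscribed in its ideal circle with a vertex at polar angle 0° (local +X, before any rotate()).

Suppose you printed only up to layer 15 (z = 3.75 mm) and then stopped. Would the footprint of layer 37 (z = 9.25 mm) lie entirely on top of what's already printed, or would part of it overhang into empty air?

Compare the two slices. At z = 3.75: the cube (footprint 10×8.5) is included at this height (area 85.00 mm²); the cube at (12.5, 10) is present — its section is the full 18.5×15 rectangle (area 277.50 mm²); the r=5.5 cylinder at (12.5, 3) gives a regular 24-gon of circumradius 5.5 (constant along its height) (area = (24/2)·5.500²·sin(360°/24) = 93.95 mm²); the cube at (7.5, 12.5) is present — its section is the full 11.5×20 rectangle (area 230.00 mm²); After the difference (first − rest): starting from the 10×8.5 cube (85.00 mm²), the 18.5×15 cube at (12.5, 10) misses the remaining region (no effect); the r=5.5 cylinder at (12.5, 3) partially overlaps it — only the 18.36 mm² overlap (of its 93.95 mm²) is removed, clipping the outline; the 11.5×20 cube at (7.5, 12.5) misses the remaining region (no effect) — area = 66.64 mm²; the cylinder at (1, -3): section is a regular 24-gon, circumradius r=11.5 (area = (24/2)·11.500²·sin(360°/24) = 410.75 mm²); After the difference (first − rest): starting from the result so far (66.64 mm²), the r=11.5 cylinder at (1, -3) partially overlaps it — only the 58.05 mm² overlap (of its 410.75 mm²) is removed, clipping the outline — area = 8.59 mm². At z = 9.25: the cube is present — its section is the full 10×8.5 rectangle (area 85.00 mm²); the cube at (12.5, 10) is absent (z outside [-2, 8.5]); the cylinder at (12.5, 3): section is a regular 24-gon, circumradius r=5.5 (area = (24/2)·5.500²·sin(360°/24) = 93.95 mm²); the cube at (7.5, 12.5) is present — its section is the full 11.5×20 rectangle (area 230.00 mm²); After the difference (first − rest): starting from the 10×8.5 cube (85.00 mm²), the r=5.5 cylinder at (12.5, 3) partially overlaps it — only the 18.36 mm² overlap (of its 93.95 mm²) is removed, clipping the outline; the 11.5×20 cube at (7.5, 12.5) misses the remaining region (no effect) — area = 66.64 mm²; the r=11.5 cylinder at (1, -3) contributes a regular 24-gon of circumradius 11.5 (area = (24/2)·11.500²·sin(360°/24) = 410.75 mm²); After the difference (first − rest): starting from the result so far (66.64 mm²), the r=11.5 cylinder at (1, -3) partially overlaps it — only the 58.05 mm² overlap (of its 410.75 mm²) is removed, clipping the outline — area = 8.59 mm². Checking containment: the cross-section at z = 9.25 is a subset of the cross-section at z = 3.75.

entirely on top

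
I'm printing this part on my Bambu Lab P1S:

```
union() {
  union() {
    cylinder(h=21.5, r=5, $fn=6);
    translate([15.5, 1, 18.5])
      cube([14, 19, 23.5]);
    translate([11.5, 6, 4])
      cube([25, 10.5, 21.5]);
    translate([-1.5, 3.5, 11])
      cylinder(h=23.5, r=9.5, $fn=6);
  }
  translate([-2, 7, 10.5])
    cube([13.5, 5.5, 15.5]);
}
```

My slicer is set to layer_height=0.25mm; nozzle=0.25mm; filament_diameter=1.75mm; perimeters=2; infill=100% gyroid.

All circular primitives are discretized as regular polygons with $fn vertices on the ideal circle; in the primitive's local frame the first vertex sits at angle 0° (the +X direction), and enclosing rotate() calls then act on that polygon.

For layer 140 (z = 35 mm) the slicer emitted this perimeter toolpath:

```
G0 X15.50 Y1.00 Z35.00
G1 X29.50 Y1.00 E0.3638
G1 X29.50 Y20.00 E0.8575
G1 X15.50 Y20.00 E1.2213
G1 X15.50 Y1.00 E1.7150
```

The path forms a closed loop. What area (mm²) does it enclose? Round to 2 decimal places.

266.00 mm²

Apply the shoelace formula to the sequence of (X, Y) vertices; enclosed area = 266.00 mm².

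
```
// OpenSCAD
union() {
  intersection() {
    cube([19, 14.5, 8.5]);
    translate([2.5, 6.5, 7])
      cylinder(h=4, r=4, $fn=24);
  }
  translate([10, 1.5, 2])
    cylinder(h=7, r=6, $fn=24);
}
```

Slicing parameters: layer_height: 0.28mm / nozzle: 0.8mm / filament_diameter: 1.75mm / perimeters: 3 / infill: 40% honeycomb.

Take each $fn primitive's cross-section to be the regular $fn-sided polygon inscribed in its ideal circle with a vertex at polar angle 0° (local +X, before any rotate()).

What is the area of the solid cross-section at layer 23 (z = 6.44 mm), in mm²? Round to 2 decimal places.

111.81 mm²

At z = 6.44 mm: the cube (footprint 19×14.5) is included at this height (area 275.50 mm²); the cylinder at (2.5, 6.5) is absent (z outside [7, 11]); Keeping only the common overlap: at least one operand is absent at this height, so nothing remains; the r=6 cylinder at (10, 1.5) gives a regular 24-gon of circumradius 6 (constant along its height) (area = (24/2)·6.000²·sin(360°/24) = 111.81 mm²); Taking the union: only the r=6 cylinder at (10, 1.5) is present, so the union is just that shape — area = 111.81 mm². Overall, the cross-section is a single solid region. Net area = 111.81 mm².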